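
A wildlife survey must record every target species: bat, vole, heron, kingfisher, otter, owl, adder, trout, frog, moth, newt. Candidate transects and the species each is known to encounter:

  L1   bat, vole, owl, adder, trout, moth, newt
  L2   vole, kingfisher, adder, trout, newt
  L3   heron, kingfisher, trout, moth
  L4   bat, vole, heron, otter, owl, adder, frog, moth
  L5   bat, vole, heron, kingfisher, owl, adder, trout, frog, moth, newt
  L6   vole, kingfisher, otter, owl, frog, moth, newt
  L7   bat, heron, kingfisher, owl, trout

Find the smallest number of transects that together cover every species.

2

L2, L4 together cover {bat, vole, heron, kingfisher, otter, owl, adder, trout, frog, moth, newt} — every species.
No single transect contains all 11 species, so 2 is optimal.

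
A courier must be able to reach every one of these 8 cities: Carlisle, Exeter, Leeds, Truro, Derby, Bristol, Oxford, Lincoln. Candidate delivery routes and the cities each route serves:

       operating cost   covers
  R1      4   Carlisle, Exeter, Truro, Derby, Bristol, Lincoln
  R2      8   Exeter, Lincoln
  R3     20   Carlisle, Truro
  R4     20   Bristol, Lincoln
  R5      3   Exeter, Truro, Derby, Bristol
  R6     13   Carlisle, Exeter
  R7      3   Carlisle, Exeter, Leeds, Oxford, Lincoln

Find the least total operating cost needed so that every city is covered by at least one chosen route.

R5, R7 cover every city at operating cost 3 + 3 = 6.
Any cover uses at least 2 routes; among all covering selections none totals below 6.

6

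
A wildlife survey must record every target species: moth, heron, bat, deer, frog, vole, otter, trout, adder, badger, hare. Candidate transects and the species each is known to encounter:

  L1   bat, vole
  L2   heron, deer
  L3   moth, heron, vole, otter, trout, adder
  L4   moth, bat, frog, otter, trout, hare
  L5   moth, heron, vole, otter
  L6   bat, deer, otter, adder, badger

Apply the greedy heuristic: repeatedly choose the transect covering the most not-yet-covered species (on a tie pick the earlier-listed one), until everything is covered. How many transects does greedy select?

Pick 1: L3 covers 6 new species (moth, heron, vole, otter, trout, adder).
Pick 2: L4 covers 3 new species (bat, frog, hare).
Pick 3: L6 covers 2 new species (deer, badger).
Greedy uses 3 transects.

3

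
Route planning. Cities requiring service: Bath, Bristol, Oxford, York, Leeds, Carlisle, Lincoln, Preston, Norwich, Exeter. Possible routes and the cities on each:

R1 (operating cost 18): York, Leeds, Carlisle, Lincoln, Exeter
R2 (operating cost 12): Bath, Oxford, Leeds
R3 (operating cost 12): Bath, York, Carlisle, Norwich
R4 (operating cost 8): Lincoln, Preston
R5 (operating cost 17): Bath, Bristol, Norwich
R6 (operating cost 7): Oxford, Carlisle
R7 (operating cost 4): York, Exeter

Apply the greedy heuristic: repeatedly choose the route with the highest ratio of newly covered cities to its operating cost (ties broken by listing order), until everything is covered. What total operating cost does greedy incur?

48

Pick 1: R7 adds 2 new (York, Exeter) at operating cost 4 (ratio 2/4).
Pick 2: R6 adds 2 new (Oxford, Carlisle) at operating cost 7 (ratio 2/7).
Pick 3: R4 adds 2 new (Lincoln, Preston) at operating cost 8 (ratio 2/8).
Pick 4: R5 adds 3 new (Bath, Bristol, Norwich) at operating cost 17 (ratio 3/17).
Pick 5: R2 adds 1 new (Leeds) at operating cost 12 (ratio 1/12).
Greedy total operating cost: 4 + 7 + 8 + 17 + 12 = 48.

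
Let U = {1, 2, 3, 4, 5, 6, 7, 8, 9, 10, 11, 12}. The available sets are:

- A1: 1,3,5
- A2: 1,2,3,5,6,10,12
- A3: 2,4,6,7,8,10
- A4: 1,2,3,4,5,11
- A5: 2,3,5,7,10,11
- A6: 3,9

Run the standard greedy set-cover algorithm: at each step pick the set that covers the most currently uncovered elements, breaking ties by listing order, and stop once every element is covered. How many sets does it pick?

4

Pick 1: A2 covers 7 new elements (1, 2, 3, 5, 6, 10, 12).
Pick 2: A3 covers 3 new elements (4, 7, 8).
Pick 3: A4 covers 1 new elements (11).
Pick 4: A6 covers 1 new elements (9).
Greedy uses 4 sets.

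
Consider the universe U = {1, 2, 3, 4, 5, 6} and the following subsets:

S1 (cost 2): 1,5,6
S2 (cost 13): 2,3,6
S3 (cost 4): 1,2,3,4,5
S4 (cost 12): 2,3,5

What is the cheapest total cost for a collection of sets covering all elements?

6

S1, S3 cover every element at cost 2 + 4 = 6.
Any cover uses at least 2 sets; among all covering selections none totals below 6.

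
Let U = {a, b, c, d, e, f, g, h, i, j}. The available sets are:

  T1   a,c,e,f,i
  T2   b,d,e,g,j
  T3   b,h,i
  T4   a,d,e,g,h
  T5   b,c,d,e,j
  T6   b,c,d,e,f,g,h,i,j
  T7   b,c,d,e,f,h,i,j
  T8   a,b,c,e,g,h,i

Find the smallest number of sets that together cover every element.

2

T1, T6 together cover {a, b, c, d, e, f, g, h, i, j} — every element.
No single set contains all 10 elements, so 2 is optimal.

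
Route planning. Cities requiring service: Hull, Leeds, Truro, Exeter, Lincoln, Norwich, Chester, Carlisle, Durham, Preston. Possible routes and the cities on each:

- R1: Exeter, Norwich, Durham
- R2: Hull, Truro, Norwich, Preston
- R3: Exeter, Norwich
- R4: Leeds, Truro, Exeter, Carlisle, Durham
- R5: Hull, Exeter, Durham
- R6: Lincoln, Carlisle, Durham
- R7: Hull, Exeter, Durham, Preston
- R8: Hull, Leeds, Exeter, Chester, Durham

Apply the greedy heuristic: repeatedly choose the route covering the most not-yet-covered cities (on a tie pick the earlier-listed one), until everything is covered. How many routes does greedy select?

4

Pick 1: R4 covers 5 new cities (Leeds, Truro, Exeter, Carlisle, Durham).
Pick 2: R2 covers 3 new cities (Hull, Norwich, Preston).
Pick 3: R6 covers 1 new cities (Lincoln).
Pick 4: R8 covers 1 new cities (Chester).
Greedy uses 4 routes. (The true minimum is 3.)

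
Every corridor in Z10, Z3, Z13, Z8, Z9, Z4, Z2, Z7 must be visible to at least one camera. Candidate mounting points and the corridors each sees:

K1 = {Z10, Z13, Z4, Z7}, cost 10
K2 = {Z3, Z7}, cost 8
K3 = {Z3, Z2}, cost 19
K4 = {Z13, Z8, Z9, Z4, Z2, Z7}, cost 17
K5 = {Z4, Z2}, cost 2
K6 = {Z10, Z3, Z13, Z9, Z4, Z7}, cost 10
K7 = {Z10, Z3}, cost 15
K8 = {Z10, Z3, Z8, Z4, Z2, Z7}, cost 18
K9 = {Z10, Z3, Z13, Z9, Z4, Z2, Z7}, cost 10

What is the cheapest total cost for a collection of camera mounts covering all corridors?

K4, K6 cover every corridor at cost 17 + 10 = 27.
Any cover uses at least 2 camera mounts; among all covering selections none totals below 27.

27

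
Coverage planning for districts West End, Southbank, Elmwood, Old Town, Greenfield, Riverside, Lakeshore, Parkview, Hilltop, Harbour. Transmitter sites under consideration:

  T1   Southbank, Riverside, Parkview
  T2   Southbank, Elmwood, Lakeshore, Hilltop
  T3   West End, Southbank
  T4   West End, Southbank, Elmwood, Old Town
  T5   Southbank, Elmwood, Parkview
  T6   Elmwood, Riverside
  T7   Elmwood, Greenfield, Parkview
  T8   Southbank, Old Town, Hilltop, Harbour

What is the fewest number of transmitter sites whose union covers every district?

5

T1, T2, T3, T7, T8 together cover {West End, Southbank, Elmwood, Old Town, Greenfield, Riverside, Lakeshore, Parkview, Hilltop, Harbour} — every district.
No 4 of the 8 transmitter sites cover everything (all 70 size-4 selections fall short), so 5 is minimum.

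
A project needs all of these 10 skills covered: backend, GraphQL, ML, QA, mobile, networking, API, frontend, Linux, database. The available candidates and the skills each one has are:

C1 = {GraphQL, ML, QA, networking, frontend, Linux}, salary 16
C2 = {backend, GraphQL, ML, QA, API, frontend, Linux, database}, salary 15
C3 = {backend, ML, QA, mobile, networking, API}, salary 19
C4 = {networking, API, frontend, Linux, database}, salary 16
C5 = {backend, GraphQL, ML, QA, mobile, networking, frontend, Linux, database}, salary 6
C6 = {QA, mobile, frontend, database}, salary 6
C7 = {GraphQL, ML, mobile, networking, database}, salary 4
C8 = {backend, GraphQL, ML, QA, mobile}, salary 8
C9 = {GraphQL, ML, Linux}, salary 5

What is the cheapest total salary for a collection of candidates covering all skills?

C2, C7 cover every skill at salary 15 + 4 = 19.
Any cover uses at least 2 candidates; among all covering selections none totals below 19.
Greedy by coverage-per-salary would pick C5, C2 for 21 — worse than the optimum 19.

19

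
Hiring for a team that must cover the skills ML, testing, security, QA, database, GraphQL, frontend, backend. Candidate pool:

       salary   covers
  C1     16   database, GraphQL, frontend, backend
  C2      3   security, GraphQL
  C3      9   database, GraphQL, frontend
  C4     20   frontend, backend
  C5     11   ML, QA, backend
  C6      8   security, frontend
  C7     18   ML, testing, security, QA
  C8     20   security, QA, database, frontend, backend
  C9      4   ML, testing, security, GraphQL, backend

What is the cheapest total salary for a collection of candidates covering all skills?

C8, C9 cover every skill at salary 20 + 4 = 24.
Any cover uses at least 2 candidates; among all covering selections none totals below 24.

24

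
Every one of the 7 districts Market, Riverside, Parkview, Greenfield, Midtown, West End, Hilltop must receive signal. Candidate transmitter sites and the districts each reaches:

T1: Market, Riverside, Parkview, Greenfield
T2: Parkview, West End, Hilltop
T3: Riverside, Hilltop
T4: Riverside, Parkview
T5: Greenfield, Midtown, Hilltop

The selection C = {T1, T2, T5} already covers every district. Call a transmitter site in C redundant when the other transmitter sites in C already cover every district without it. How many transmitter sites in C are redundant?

0

Drop T1: Market, Riverside uncovered — not redundant.
Drop T2: West End uncovered — not redundant.
Drop T5: Midtown uncovered — not redundant.
None of the transmitter sites in C is redundant.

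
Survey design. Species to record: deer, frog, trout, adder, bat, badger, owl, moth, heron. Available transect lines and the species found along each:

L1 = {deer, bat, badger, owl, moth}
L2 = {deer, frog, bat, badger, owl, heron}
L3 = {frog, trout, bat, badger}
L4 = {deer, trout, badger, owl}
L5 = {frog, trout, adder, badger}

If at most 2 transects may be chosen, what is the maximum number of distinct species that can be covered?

Choosing L1, L5 covers {deer, frog, trout, adder, bat, badger, owl, moth} — 8 species.
No choice of 2 transects does better; here heron is left uncovered.

8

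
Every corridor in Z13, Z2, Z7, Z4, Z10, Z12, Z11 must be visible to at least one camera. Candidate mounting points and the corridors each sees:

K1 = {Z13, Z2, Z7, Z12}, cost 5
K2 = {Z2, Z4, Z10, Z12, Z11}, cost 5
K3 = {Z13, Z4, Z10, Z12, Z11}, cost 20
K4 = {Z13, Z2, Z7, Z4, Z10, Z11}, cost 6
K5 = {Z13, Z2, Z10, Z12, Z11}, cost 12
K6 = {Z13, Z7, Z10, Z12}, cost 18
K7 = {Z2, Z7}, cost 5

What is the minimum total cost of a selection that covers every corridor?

10

K1, K2 cover every corridor at cost 5 + 5 = 10.
Any cover uses at least 2 camera mounts; among all covering selections none totals below 10.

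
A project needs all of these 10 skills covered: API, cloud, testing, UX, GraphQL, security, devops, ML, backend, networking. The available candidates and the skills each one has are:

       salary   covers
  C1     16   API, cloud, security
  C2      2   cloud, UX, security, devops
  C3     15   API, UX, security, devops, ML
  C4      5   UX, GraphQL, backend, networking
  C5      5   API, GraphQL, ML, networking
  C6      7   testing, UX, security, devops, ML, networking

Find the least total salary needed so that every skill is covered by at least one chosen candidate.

C2, C4, C5, C6 cover every skill at salary 2 + 5 + 5 + 7 = 19.
Any cover uses at least 3 candidates; among all covering selections none totals below 19.

19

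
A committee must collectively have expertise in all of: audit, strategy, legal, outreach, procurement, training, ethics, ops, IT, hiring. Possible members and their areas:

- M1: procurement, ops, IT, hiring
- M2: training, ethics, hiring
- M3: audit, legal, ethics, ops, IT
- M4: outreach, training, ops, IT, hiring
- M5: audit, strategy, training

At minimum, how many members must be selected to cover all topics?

M1, M3, M4, M5 together cover {audit, strategy, legal, outreach, procurement, training, ethics, ops, IT, hiring} — every topic.
No 3 of the 5 members cover everything (all 10 triples fall short), so 4 is minimum.

4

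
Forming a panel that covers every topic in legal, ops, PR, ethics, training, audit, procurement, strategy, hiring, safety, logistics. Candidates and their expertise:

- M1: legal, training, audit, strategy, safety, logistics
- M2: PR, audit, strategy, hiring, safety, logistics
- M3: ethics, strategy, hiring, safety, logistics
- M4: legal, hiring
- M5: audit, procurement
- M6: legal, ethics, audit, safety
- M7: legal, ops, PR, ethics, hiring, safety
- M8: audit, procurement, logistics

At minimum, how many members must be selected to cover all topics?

3

M1, M5, M7 together cover {legal, ops, PR, ethics, training, audit, procurement, strategy, hiring, safety, logistics} — every topic.
No 2 of the 8 members cover everything (all 28 pairs fall short), so 3 is minimum.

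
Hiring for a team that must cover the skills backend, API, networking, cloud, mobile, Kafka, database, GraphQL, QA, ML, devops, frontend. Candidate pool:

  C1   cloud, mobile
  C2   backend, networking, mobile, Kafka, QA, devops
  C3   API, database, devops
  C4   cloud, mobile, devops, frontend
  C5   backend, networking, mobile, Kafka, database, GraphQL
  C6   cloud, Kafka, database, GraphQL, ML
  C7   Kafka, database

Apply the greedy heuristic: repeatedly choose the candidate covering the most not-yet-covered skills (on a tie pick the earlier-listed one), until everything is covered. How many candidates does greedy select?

Pick 1: C2 covers 6 new skills (backend, networking, mobile, Kafka, QA, devops).
Pick 2: C6 covers 4 new skills (cloud, database, GraphQL, ML).
Pick 3: C3 covers 1 new skills (API).
Pick 4: C4 covers 1 new skills (frontend).
Greedy uses 4 candidates.

4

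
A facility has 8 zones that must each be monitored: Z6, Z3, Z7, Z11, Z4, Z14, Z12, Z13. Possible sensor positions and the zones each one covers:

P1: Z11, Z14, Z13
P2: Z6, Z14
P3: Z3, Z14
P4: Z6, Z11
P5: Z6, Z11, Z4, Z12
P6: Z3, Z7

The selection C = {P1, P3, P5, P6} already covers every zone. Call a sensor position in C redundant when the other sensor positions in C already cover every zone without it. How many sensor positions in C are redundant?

Drop P1: Z13 uncovered — not redundant.
Drop P3: the rest still cover every zone — redundant.
Drop P5: Z6, Z4, Z12 uncovered — not redundant.
Drop P6: Z7 uncovered — not redundant.
1 redundant: P3.

1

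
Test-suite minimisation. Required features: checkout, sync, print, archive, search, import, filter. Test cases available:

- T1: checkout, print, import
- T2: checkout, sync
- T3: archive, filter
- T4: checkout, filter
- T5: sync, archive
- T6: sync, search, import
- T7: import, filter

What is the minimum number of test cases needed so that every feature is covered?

3

T1, T3, T6 together cover {checkout, sync, print, archive, search, import, filter} — every feature.
No 2 of the 7 test cases cover everything (all 21 pairs fall short), so 3 is minimum.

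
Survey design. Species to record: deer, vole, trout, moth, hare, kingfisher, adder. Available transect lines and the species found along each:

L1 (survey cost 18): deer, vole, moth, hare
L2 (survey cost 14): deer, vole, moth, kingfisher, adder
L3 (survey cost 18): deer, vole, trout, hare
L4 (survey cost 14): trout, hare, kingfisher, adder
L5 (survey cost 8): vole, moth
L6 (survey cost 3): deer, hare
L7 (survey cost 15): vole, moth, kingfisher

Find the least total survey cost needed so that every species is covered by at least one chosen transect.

L4, L5, L6 cover every species at survey cost 14 + 8 + 3 = 25.
Any cover uses at least 2 transects; among all covering selections none totals below 25.

25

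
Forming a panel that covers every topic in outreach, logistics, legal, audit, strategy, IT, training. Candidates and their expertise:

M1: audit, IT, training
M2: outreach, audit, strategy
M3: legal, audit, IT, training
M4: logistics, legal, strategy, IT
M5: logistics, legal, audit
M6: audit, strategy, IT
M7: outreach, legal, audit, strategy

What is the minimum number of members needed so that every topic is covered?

M1, M2, M4 together cover {outreach, logistics, legal, audit, strategy, IT, training} — every topic.
No 2 of the 7 members cover everything (all 21 pairs fall short), so 3 is minimum.

3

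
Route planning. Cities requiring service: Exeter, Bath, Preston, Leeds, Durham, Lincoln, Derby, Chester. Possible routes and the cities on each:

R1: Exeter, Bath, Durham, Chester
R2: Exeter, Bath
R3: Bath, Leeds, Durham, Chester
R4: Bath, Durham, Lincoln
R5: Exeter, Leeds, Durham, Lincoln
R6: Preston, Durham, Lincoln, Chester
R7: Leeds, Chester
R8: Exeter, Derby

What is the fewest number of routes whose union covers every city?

R3, R6, R8 together cover {Exeter, Bath, Preston, Leeds, Durham, Lincoln, Derby, Chester} — every city.
No 2 of the 8 routes cover everything (all 28 pairs fall short), so 3 is minimum.
Greedy (largest uncovered first) would take R1, R5, R6, R8 — 4 routes — but 3 suffice.

3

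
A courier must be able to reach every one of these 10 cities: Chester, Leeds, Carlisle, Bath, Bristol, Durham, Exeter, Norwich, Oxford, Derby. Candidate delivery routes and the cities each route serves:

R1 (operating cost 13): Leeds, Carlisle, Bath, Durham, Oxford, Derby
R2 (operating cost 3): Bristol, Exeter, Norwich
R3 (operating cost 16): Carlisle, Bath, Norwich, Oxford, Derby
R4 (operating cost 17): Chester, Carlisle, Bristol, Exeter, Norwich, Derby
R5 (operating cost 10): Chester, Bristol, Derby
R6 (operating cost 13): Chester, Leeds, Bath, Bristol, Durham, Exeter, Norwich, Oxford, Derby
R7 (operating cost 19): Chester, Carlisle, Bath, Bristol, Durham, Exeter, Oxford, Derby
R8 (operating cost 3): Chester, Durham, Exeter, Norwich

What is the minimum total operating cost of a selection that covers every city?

R1, R2, R8 cover every city at operating cost 13 + 3 + 3 = 19.
Any cover uses at least 2 routes; among all covering selections none totals below 19.

19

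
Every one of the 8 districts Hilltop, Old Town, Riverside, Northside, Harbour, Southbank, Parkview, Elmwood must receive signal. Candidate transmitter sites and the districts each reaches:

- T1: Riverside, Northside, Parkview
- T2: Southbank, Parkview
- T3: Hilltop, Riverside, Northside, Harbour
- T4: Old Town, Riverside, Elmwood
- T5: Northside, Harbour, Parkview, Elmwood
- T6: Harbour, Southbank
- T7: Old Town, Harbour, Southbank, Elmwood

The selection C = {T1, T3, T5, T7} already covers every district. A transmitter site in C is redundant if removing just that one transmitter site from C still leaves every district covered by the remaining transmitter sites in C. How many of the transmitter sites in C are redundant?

Drop T1: the rest still cover every district — redundant.
Drop T3: Hilltop uncovered — not redundant.
Drop T5: the rest still cover every district — redundant.
Drop T7: Old Town, Southbank uncovered — not redundant.
2 redundant: T1, T5.

2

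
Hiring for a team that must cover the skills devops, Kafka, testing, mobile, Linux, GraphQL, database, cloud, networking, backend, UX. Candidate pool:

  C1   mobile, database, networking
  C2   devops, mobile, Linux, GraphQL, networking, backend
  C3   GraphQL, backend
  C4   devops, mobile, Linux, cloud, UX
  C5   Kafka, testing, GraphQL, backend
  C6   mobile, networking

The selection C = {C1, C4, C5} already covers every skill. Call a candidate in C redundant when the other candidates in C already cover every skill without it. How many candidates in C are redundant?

Drop C1: database, networking uncovered — not redundant.
Drop C4: devops, Linux, cloud, UX uncovered — not redundant.
Drop C5: Kafka, testing, GraphQL, backend uncovered — not redundant.
None of the candidates in C is redundant.

0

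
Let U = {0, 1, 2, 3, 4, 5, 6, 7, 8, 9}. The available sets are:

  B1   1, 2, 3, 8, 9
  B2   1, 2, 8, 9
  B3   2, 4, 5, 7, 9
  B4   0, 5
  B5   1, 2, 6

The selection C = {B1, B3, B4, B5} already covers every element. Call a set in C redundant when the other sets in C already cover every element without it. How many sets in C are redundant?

Drop B1: 3, 8 uncovered — not redundant.
Drop B3: 4, 7 uncovered — not redundant.
Drop B4: 0 uncovered — not redundant.
Drop B5: 6 uncovered — not redundant.
None of the sets in C is redundant.

0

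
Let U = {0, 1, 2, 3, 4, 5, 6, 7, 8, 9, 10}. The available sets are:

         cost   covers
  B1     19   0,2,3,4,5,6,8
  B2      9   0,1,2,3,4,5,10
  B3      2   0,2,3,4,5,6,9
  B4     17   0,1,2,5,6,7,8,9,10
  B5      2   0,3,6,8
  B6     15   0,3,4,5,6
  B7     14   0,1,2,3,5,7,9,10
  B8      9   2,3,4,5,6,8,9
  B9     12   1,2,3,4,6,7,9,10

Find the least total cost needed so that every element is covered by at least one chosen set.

B3, B5, B9 cover every element at cost 2 + 2 + 12 = 16.
Any cover uses at least 2 sets; among all covering selections none totals below 16.

16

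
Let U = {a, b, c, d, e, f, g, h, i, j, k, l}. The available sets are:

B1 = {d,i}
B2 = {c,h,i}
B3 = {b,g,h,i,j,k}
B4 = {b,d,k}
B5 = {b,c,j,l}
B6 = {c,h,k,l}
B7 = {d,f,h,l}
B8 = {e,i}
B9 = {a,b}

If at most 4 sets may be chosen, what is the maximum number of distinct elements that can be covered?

11

Choosing B2, B3, B7, B8 covers {b, c, d, e, f, g, h, i, j, k, l} — 11 elements.
No choice of 4 sets does better; here a is left uncovered.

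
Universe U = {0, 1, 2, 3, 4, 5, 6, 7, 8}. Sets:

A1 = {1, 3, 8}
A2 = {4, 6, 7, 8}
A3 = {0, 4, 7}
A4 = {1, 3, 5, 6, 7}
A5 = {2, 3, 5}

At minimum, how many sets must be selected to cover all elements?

A1, A2, A3, A5 together cover {0, 1, 2, 3, 4, 5, 6, 7, 8} — every element.
No 3 of the 5 sets cover everything (all 10 triples fall short), so 4 is minimum.

4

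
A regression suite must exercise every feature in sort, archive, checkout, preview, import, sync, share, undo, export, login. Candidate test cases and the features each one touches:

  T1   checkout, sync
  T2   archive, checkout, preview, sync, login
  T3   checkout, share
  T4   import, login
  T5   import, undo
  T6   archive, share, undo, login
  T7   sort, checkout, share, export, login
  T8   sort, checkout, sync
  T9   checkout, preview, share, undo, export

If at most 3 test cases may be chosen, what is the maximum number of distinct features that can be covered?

10

Choosing T2, T5, T7 covers {sort, archive, checkout, preview, import, sync, share, undo, export, login} — 10 features.
That is all 10 features.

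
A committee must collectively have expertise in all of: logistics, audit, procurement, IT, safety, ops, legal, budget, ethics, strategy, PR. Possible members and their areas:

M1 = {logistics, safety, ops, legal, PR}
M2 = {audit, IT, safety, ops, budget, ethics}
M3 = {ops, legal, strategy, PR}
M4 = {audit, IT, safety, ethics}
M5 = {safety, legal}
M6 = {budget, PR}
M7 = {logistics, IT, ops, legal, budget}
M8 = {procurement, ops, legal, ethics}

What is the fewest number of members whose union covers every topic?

M1, M2, M3, M8 together cover {logistics, audit, procurement, IT, safety, ops, legal, budget, ethics, strategy, PR} — every topic.
No 3 of the 8 members cover everything (all 56 triples fall short), so 4 is minimum.

4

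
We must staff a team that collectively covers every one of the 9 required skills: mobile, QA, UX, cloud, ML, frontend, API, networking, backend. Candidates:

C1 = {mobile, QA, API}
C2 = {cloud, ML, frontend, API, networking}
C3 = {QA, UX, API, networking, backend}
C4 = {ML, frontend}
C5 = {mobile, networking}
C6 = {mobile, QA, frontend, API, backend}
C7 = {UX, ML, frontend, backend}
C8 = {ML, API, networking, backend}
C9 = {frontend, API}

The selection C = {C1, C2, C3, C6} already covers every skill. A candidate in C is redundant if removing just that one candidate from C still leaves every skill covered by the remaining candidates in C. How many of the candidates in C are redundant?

2

Drop C1: the rest still cover every skill — redundant.
Drop C2: cloud, ML uncovered — not redundant.
Drop C3: UX uncovered — not redundant.
Drop C6: the rest still cover every skill — redundant.
2 redundant: C1, C6.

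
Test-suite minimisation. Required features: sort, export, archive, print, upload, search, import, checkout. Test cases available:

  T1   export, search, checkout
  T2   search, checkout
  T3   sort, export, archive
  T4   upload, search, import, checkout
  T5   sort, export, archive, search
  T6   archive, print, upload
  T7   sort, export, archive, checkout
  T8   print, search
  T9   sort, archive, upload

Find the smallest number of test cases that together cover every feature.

3

T3, T4, T6 together cover {sort, export, archive, print, upload, search, import, checkout} — every feature.
No 2 of the 9 test cases cover everything (all 36 pairs fall short), so 3 is minimum.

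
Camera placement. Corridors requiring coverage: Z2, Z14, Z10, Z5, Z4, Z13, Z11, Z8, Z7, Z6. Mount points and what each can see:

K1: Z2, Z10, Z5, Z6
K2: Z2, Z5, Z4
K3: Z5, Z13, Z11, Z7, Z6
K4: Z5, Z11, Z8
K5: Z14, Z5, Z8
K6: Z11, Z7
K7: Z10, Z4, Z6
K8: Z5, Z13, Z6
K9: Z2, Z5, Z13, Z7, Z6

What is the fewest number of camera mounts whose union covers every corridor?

K1, K2, K3, K5 together cover {Z2, Z14, Z10, Z5, Z4, Z13, Z11, Z8, Z7, Z6} — every corridor.
No 3 of the 9 camera mounts cover everything (all 84 triples fall short), so 4 is minimum.

4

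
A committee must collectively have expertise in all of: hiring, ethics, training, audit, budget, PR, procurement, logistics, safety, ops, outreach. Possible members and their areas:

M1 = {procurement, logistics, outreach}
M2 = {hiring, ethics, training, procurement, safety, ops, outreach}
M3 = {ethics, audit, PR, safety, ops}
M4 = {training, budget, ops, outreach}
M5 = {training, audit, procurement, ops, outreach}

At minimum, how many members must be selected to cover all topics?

M1, M2, M3, M4 together cover {hiring, ethics, training, audit, budget, PR, procurement, logistics, safety, ops, outreach} — every topic.
No 3 of the 5 members cover everything (all 10 triples fall short), so 4 is minimum.

4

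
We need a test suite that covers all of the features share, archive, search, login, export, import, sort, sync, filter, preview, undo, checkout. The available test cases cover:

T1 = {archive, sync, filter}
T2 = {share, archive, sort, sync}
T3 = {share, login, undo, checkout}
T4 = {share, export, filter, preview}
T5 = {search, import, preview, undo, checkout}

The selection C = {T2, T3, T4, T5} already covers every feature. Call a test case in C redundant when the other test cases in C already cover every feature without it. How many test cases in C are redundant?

Drop T2: archive, sort, sync uncovered — not redundant.
Drop T3: login uncovered — not redundant.
Drop T4: export, filter uncovered — not redundant.
Drop T5: search, import uncovered — not redundant.
None of the test cases in C is redundant.

0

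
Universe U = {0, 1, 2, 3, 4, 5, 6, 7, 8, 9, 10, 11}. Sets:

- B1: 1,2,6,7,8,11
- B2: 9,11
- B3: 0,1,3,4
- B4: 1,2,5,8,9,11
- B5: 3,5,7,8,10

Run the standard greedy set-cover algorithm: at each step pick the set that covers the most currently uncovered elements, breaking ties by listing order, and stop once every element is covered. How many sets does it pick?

4

Pick 1: B1 covers 6 new elements (1, 2, 6, 7, 8, 11).
Pick 2: B3 covers 3 new elements (0, 3, 4).
Pick 3: B4 covers 2 new elements (5, 9).
Pick 4: B5 covers 1 new elements (10).
Greedy uses 4 sets.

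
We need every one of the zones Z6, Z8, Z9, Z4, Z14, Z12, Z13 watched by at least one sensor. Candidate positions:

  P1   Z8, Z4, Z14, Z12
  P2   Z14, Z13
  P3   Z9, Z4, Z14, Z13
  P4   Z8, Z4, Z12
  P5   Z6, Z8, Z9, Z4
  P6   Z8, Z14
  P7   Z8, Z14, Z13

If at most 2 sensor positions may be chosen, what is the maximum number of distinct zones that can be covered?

6

Choosing P1, P3 covers {Z8, Z9, Z4, Z14, Z12, Z13} — 6 zones.
No choice of 2 sensor positions does better; here Z6 is left uncovered.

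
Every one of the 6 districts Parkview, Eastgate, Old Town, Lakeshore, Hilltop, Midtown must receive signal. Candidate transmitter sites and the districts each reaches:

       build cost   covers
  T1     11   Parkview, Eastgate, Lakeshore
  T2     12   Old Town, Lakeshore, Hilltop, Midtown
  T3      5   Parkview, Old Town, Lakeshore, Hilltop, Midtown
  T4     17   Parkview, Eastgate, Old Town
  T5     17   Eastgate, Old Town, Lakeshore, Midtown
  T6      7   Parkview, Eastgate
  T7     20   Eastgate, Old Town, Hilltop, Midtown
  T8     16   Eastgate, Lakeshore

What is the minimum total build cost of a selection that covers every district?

T3, T6 cover every district at build cost 5 + 7 = 12.
Any cover uses at least 2 transmitter sites; among all covering selections none totals below 12.

12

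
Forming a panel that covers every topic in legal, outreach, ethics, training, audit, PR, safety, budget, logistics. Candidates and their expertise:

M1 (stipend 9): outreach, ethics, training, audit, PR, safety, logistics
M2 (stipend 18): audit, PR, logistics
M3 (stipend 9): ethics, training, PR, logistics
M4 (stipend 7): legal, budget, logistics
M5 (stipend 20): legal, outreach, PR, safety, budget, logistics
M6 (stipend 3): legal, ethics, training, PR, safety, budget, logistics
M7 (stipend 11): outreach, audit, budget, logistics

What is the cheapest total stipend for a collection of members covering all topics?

M1, M6 cover every topic at stipend 9 + 3 = 12.
Any cover uses at least 2 members; among all covering selections none totals below 12.

12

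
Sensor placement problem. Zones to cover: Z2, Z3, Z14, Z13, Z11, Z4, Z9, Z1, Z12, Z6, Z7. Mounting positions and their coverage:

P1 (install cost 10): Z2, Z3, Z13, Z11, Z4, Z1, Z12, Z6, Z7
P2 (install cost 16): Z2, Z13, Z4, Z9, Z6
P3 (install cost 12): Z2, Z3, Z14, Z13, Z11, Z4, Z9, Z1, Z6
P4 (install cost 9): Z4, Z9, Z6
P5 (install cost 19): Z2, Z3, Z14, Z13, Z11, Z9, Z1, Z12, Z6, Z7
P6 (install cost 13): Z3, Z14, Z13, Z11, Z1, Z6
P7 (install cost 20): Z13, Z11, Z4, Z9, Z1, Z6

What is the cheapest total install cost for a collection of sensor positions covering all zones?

22

P1, P3 cover every zone at install cost 10 + 12 = 22.
Any cover uses at least 2 sensor positions; among all covering selections none totals below 22.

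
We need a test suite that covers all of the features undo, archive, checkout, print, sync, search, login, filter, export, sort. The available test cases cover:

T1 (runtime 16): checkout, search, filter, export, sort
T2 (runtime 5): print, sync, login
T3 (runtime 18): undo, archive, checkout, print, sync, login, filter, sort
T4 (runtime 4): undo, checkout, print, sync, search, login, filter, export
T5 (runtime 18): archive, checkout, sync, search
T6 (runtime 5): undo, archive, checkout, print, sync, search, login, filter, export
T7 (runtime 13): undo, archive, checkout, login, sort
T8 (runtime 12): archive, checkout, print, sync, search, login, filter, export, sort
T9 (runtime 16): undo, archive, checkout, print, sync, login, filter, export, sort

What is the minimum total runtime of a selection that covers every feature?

16

T4, T8 cover every feature at runtime 4 + 12 = 16.
Any cover uses at least 2 test cases; among all covering selections none totals below 16.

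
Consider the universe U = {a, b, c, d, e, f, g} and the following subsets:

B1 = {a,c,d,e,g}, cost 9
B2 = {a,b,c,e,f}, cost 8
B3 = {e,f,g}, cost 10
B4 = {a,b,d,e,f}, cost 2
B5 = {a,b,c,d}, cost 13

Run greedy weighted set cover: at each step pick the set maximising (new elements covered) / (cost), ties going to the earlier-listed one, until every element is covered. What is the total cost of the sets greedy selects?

11

Pick 1: B4 adds 5 new (a, b, d, e, f) at cost 2 (ratio 5/2).
Pick 2: B1 adds 2 new (c, g) at cost 9 (ratio 2/9).
Greedy total cost: 2 + 9 = 11.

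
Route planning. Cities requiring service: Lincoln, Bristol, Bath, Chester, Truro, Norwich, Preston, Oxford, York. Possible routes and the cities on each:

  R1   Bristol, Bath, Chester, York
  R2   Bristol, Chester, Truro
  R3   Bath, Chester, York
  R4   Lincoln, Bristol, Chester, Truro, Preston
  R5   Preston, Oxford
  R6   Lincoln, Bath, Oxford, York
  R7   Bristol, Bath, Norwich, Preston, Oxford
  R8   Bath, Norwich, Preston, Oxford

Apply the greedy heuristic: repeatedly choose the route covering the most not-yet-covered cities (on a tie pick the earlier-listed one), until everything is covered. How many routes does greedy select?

3

Pick 1: R4 covers 5 new cities (Lincoln, Bristol, Chester, Truro, Preston).
Pick 2: R6 covers 3 new cities (Bath, Oxford, York).
Pick 3: R7 covers 1 new cities (Norwich).
Greedy uses 3 routes.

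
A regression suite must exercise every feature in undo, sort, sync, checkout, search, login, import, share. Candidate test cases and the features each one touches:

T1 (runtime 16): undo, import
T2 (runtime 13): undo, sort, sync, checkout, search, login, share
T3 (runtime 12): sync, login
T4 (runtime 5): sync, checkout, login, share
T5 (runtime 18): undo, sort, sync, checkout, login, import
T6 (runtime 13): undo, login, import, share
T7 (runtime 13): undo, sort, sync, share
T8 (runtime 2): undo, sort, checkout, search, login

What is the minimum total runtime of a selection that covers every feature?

20

T4, T6, T8 cover every feature at runtime 5 + 13 + 2 = 20.
Any cover uses at least 2 test cases; among all covering selections none totals below 20.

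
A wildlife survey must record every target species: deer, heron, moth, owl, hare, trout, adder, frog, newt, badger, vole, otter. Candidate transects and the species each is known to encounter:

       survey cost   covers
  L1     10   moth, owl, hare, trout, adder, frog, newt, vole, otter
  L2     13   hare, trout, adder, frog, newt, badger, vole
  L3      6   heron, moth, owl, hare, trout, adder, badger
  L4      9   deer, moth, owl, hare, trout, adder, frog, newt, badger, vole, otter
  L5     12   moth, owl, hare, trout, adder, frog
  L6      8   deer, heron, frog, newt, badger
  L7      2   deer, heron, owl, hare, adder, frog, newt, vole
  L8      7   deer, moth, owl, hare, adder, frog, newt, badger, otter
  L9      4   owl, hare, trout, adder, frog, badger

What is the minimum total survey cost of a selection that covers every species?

L4, L7 cover every species at survey cost 9 + 2 = 11.
Any cover uses at least 2 transects; among all covering selections none totals below 11.
Greedy by coverage-per-survey cost would pick L7, L3, L8 for 15 — worse than the optimum 11.

11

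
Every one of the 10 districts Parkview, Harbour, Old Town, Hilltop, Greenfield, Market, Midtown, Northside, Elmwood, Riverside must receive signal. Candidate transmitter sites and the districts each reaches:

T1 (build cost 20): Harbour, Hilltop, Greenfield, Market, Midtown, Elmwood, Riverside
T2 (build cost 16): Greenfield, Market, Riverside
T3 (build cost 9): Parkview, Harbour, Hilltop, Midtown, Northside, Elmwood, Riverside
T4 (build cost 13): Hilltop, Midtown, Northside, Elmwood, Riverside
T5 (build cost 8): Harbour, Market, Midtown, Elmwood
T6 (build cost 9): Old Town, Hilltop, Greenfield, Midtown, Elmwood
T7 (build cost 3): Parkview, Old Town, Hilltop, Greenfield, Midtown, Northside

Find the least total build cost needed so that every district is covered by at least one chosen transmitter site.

20

T3, T5, T7 cover every district at build cost 9 + 8 + 3 = 20.
Any cover uses at least 2 transmitter sites; among all covering selections none totals below 20.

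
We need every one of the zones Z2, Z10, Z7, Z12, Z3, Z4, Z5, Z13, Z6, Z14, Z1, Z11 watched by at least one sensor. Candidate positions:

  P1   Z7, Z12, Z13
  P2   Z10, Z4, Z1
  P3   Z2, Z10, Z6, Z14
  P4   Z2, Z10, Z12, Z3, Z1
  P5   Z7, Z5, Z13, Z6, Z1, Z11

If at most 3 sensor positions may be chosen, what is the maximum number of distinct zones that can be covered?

11

Choosing P2, P4, P5 covers {Z2, Z10, Z7, Z12, Z3, Z4, Z5, Z13, Z6, Z1, Z11} — 11 zones.
No choice of 3 sensor positions does better; here Z14 is left uncovered.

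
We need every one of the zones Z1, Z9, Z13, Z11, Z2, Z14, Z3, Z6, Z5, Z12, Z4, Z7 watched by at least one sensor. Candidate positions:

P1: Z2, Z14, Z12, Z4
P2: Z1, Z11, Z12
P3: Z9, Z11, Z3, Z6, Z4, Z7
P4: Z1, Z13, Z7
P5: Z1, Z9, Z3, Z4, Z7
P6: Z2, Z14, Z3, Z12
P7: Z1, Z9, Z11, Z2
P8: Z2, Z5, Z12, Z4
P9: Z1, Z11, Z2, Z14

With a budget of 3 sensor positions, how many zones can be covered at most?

11

Choosing P1, P3, P4 covers {Z1, Z9, Z13, Z11, Z2, Z14, Z3, Z6, Z12, Z4, Z7} — 11 zones.
No choice of 3 sensor positions does better; here Z5 is left uncovered.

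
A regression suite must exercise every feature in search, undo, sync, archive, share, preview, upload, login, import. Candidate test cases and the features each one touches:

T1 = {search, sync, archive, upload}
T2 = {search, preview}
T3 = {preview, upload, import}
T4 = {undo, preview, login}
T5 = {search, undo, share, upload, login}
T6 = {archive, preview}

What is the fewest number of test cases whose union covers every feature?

T1, T3, T5 together cover {search, undo, sync, archive, share, preview, upload, login, import} — every feature.
No 2 of the 6 test cases cover everything (all 15 pairs fall short), so 3 is minimum.

3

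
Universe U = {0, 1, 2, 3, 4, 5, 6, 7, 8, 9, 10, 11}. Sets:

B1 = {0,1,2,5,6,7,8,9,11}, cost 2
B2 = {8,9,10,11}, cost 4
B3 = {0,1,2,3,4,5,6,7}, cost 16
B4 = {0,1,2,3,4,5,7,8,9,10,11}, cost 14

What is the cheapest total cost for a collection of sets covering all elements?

16

B1, B4 cover every element at cost 2 + 14 = 16.
Any cover uses at least 2 sets; among all covering selections none totals below 16.
Greedy by coverage-per-cost would pick B1, B2, B4 for 20 — worse than the optimum 16.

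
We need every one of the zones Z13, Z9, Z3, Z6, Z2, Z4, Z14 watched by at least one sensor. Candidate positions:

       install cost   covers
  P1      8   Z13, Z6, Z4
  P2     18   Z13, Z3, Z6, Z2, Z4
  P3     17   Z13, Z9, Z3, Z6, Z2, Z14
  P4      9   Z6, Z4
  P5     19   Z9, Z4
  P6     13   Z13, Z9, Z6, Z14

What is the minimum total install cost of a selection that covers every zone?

25

P1, P3 cover every zone at install cost 8 + 17 = 25.
Any cover uses at least 2 sensor positions; among all covering selections none totals below 25.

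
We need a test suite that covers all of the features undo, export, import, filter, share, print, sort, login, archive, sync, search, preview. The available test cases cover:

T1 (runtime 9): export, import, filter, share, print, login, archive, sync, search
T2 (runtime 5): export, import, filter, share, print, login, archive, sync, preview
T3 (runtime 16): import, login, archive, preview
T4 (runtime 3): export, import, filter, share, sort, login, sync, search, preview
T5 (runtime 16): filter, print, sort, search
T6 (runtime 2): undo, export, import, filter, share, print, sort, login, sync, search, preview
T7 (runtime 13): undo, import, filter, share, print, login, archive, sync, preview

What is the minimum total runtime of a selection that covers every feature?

T2, T6 cover every feature at runtime 5 + 2 = 7.
Any cover uses at least 2 test cases; among all covering selections none totals below 7.

7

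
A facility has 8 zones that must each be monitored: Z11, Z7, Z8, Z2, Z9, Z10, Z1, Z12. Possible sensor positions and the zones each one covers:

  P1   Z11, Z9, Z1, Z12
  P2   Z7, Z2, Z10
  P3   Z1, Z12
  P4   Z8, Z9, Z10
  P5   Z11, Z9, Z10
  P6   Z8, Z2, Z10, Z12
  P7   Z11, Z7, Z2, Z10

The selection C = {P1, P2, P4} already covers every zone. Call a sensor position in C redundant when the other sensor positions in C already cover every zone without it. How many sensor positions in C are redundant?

0

Drop P1: Z11, Z1, Z12 uncovered — not redundant.
Drop P2: Z7, Z2 uncovered — not redundant.
Drop P4: Z8 uncovered — not redundant.
None of the sensor positions in C is redundant.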